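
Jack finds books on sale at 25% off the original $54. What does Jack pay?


Calculate the discount amount:
25% of $54 = $13.50
Subtract from original:
$54 - $13.50 = $40.50

$40.50


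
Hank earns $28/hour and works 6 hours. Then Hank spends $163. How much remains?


Calculate earnings:
6 x $28 = $168
Subtract spending:
$168 - $163 = $5

$5


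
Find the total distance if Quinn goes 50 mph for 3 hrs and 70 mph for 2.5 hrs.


Leg 1 distance:
50 x 3 = 150 miles
Leg 2 distance:
70 x 2.5 = 175 miles
Total distance:
150 + 175 = 325 miles

325 miles


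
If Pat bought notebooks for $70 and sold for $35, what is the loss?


Selling price = $35
Cost price = $70
Loss = cost price - selling price:
Loss = $70 - $35 = $35

$35


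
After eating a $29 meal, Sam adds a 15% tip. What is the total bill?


Calculate the tip:
15% of $29 = $4.35
Add tip to meal cost:
$29 + $4.35 = $33.35

$33.35


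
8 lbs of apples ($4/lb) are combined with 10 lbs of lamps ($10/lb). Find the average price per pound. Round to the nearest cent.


Cost of apples:
8 x $4 = $32
Cost of lamps:
10 x $10 = $100
Total cost: $32 + $100 = $132
Total weight: 18 lbs
Average: $132 / 18 = $7.3333... ≈ $7.33/lb

$7.33/lb


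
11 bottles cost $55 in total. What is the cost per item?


Total cost: $55
Number of items: 11
Unit price: $55 / 11 = $5

$5


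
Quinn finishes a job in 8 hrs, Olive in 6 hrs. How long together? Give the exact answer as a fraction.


Quinn's rate: 1/8 of the job per hour
Olive's rate: 1/6 of the job per hour
Combined rate: 1/8 + 1/6 = 7/24 per hour
Time = 1 / (7/24) = 24/7 hours (≈ 3.43 hours)

24/7 hours


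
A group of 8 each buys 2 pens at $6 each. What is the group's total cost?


Cost per person:
2 x $6 = $12
Group total:
8 x $12 = $96

$96


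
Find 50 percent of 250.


Convert percentage to decimal:
50% = 0.5
Multiply:
250 x 0.5 = 125

125


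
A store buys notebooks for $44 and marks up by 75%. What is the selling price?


Calculate the markup amount:
75% of $44 = $33
Add to cost:
$44 + $33 = $77

$77


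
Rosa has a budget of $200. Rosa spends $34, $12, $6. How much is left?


Add up expenses:
$34 + $12 + $6 = $52
Subtract from budget:
$200 - $52 = $148

$148


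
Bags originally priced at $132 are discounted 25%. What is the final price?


Calculate the discount amount:
25% of $132 = $33
Subtract from original:
$132 - $33 = $99

$99


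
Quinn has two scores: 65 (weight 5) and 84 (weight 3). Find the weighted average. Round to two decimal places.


Weighted sum:
5 x 65 + 3 x 84 = 577
Total weight:
5 + 3 = 8
Weighted average:
577 / 8 = 72.125 ≈ 72.13

72.13


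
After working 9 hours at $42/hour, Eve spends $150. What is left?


Calculate earnings:
9 x $42 = $378
Subtract spending:
$378 - $150 = $228

$228


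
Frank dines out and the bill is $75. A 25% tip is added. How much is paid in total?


Calculate the tip:
25% of $75 = $18.75
Add tip to meal cost:
$75 + $18.75 = $93.75

$93.75


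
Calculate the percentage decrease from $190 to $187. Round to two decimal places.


Find the absolute change:
|187 - 190| = 3
Divide by original and multiply by 100:
3 / 190 x 100 = 1.5789...% ≈ 1.58%

1.58%


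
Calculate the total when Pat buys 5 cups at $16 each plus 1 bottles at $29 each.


Cost of cups:
5 x $16 = $80
Cost of bottles:
1 x $29 = $29
Add both:
$80 + $29 = $109

$109


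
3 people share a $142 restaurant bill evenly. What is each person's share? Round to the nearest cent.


Total bill: $142
Number of people: 3
Each pays: $142 / 3 = $47.3333... ≈ $47.33

$47.33


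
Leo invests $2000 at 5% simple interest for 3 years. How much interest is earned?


Use the formula I = P x R x T / 100
P x R x T = 2000 x 5 x 3 = 30000
I = 30000 / 100 = $300

$300


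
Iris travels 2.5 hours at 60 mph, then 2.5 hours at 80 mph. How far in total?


Leg 1 distance:
60 x 2.5 = 150 miles
Leg 2 distance:
80 x 2.5 = 200 miles
Total distance:
150 + 200 = 350 miles

350 miles


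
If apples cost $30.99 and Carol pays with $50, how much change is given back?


Start with the amount paid:
$50
Subtract the price:
$50 - $30.99 = $19.01

$19.01


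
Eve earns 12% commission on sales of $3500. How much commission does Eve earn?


Convert rate to decimal:
12% = 0.12
Multiply by sales:
$3500 x 0.12 = $420

$420


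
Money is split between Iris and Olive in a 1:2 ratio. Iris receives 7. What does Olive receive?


Find the multiplier:
7 / 1 = 7
Apply to Olive's share:
2 x 7 = 14

14


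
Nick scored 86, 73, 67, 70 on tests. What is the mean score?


Add the scores:
86 + 73 + 67 + 70 = 296
Divide by the number of tests:
296 / 4 = 74

74


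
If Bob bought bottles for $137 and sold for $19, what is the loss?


Selling price = $19
Cost price = $137
Loss = cost price - selling price:
Loss = $137 - $19 = $118

$118


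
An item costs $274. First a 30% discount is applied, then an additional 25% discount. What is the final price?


First discount:
30% of $274 = $82.20
Price after first discount:
$274 - $82.20 = $191.80
Second discount:
25% of $191.80 = $47.95
Final price:
$191.80 - $47.95 = $143.85

$143.85


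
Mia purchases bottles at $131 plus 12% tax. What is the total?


Calculate the tax:
12% of $131 = $15.72
Add tax to price:
$131 + $15.72 = $146.72

$146.72


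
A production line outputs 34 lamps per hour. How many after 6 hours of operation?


Production rate: 34 lamps per hour
Time: 6 hours
Total: 34 x 6 = 204 lamps

204 lamps


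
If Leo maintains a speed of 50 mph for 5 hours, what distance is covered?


Use the formula: distance = speed x time
Speed = 50 mph, Time = 5 hours
50 x 5 = 250 miles

250 miles


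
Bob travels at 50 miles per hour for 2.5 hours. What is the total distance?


Use the formula: distance = speed x time
Speed = 50 mph, Time = 2.5 hours
50 x 2.5 = 125 miles

125 miles


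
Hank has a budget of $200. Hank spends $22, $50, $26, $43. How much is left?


Add up expenses:
$22 + $50 + $26 + $43 = $141
Subtract from budget:
$200 - $141 = $59

$59


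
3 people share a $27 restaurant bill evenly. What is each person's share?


Total bill: $27
Number of people: 3
Each pays: $27 / 3 = $9

$9


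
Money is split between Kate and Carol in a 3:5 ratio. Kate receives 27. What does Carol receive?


Find the multiplier:
27 / 3 = 9
Apply to Carol's share:
5 x 9 = 45

45


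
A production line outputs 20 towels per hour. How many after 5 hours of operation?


Production rate: 20 towels per hour
Time: 5 hours
Total: 20 x 5 = 100 towels

100 towels


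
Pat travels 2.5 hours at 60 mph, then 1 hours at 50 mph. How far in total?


Leg 1 distance:
60 x 2.5 = 150 miles
Leg 2 distance:
50 x 1 = 50 miles
Total distance:
150 + 50 = 200 miles

200 miles


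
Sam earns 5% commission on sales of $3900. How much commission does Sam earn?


Convert rate to decimal:
5% = 0.05
Multiply by sales:
$3900 x 0.05 = $195

$195


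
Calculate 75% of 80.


Convert percentage to decimal:
75% = 0.75
Multiply:
80 x 0.75 = 60

60


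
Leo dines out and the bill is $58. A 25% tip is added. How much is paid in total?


Calculate the tip:
25% of $58 = $14.50
Add tip to meal cost:
$58 + $14.50 = $72.50

$72.50


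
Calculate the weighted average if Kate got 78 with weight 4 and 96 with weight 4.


Weighted sum:
4 x 78 + 4 x 96 = 696
Total weight:
4 + 4 = 8
Weighted average:
696 / 8 = 87

87


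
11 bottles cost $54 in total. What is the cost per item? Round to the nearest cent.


Total cost: $54
Number of items: 11
Unit price: $54 / 11 = $4.9090... ≈ $4.91

$4.91


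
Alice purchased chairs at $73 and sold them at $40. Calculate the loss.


Selling price = $40
Cost price = $73
Loss = cost price - selling price:
Loss = $73 - $40 = $33

$33


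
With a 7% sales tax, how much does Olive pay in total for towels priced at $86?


Calculate the tax:
7% of $86 = $6.02
Add tax to price:
$86 + $6.02 = $92.02

$92.02


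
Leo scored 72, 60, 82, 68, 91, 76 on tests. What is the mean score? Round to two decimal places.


Add the scores:
72 + 60 + 82 + 68 + 91 + 76 = 449
Divide by the number of tests:
449 / 6 = 74.8333... ≈ 74.83

74.83


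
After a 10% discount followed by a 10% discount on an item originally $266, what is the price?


First discount:
10% of $266 = $26.60
Price after first discount:
$266 - $26.60 = $239.40
Second discount:
10% of $239.40 = $23.94
Final price:
$239.40 - $23.94 = $215.46

$215.46


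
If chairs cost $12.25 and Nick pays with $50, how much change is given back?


Start with the amount paid:
$50
Subtract the price:
$50 - $12.25 = $37.75

$37.75


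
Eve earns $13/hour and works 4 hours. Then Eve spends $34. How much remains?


Calculate earnings:
4 x $13 = $52
Subtract spending:
$52 - $34 = $18

$18


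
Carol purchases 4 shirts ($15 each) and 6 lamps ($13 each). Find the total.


Cost of shirts:
4 x $15 = $60
Cost of lamps:
6 x $13 = $78
Add both:
$60 + $78 = $138

$138


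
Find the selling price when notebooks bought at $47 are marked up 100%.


Calculate the markup amount:
100% of $47 = $47
Add to cost:
$47 + $47 = $94

$94


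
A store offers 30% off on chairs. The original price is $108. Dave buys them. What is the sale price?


Calculate the discount amount:
30% of $108 = $32.40
Subtract from original:
$108 - $32.40 = $75.60

$75.60


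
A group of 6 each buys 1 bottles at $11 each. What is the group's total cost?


Cost per person:
1 x $11 = $11
Group total:
6 x $11 = $66

$66


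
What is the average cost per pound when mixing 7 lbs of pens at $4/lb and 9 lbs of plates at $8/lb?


Cost of pens:
7 x $4 = $28
Cost of plates:
9 x $8 = $72
Total cost: $28 + $72 = $100
Total weight: 16 lbs
Average: $100 / 16 = $6.25/lb

$6.25/lb


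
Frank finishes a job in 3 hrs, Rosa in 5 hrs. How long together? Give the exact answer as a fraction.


Frank's rate: 1/3 of the job per hour
Rosa's rate: 1/5 of the job per hour
Combined rate: 1/3 + 1/5 = 8/15 per hour
Time = 1 / (8/15) = 15/8 hours (≈ 1.88 hours)

15/8 hours


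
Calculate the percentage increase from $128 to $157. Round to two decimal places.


Find the absolute change:
|157 - 128| = 29
Divide by original and multiply by 100:
29 / 128 x 100 = 22.6562...% ≈ 22.66%

22.66%


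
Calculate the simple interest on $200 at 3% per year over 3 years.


Use the formula I = P x R x T / 100
P x R x T = 200 x 3 x 3 = 1800
I = 1800 / 100 = $18

$18


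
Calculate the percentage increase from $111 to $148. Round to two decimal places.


Find the absolute change:
|148 - 111| = 37
Divide by original and multiply by 100:
37 / 111 x 100 = 33.3333...% ≈ 33.33%

33.33%


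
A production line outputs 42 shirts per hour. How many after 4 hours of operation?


Production rate: 42 shirts per hour
Time: 4 hours
Total: 42 x 4 = 168 shirts

168 shirts


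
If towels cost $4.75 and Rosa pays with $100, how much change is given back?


Start with the amount paid:
$100
Subtract the price:
$100 - $4.75 = $95.25

$95.25


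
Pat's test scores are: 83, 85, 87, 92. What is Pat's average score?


Add the scores:
83 + 85 + 87 + 92 = 347
Divide by the number of tests:
347 / 4 = 86.75

86.75


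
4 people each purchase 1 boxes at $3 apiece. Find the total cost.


Cost per person:
1 x $3 = $3
Group total:
4 x $3 = $12

$12


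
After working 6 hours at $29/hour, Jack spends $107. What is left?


Calculate earnings:
6 x $29 = $174
Subtract spending:
$174 - $107 = $67

$67


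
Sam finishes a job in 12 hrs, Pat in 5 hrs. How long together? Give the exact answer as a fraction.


Sam's rate: 1/12 of the job per hour
Pat's rate: 1/5 of the job per hour
Combined rate: 1/12 + 1/5 = 17/60 per hour
Time = 1 / (17/60) = 60/17 hours (≈ 3.53 hours)

60/17 hours


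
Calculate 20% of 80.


Convert percentage to decimal:
20% = 0.2
Multiply:
80 x 0.2 = 16

16


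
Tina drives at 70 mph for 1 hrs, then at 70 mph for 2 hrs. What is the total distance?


Leg 1 distance:
70 x 1 = 70 miles
Leg 2 distance:
70 x 2 = 140 miles
Total distance:
70 + 140 = 210 miles

210 miles


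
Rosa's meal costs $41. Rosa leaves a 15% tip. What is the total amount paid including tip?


Calculate the tip:
15% of $41 = $6.15
Add tip to meal cost:
$41 + $6.15 = $47.15

$47.15


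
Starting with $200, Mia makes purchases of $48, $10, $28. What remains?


Add up expenses:
$48 + $10 + $28 = $86
Subtract from budget:
$200 - $86 = $114

$114


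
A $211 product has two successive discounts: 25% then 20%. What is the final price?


First discount:
25% of $211 = $52.75
Price after first discount:
$211 - $52.75 = $158.25
Second discount:
20% of $158.25 = $31.65
Final price:
$158.25 - $31.65 = $126.60

$126.60


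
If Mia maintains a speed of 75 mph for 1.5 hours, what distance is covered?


Use the formula: distance = speed x time
Speed = 75 mph, Time = 1.5 hours
75 x 1.5 = 112.5 miles

112.5 miles


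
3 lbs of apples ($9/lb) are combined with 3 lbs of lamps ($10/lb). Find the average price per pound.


Cost of apples:
3 x $9 = $27
Cost of lamps:
3 x $10 = $30
Total cost: $27 + $30 = $57
Total weight: 6 lbs
Average: $57 / 6 = $9.50/lb

$9.50/lb


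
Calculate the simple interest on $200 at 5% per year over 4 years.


Use the formula I = P x R x T / 100
P x R x T = 200 x 5 x 4 = 4000
I = 4000 / 100 = $40

$40


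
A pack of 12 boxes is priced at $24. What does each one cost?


Total cost: $24
Number of items: 12
Unit price: $24 / 12 = $2

$2


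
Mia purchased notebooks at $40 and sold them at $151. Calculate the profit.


Selling price = $151
Cost price = $40
Profit = selling price - cost price:
Profit = $151 - $40 = $111

$111


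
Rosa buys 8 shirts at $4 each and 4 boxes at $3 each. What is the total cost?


Cost of shirts:
8 x $4 = $32
Cost of boxes:
4 x $3 = $12
Add both:
$32 + $12 = $44

$44


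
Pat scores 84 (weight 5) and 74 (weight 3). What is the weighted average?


Weighted sum:
5 x 84 + 3 x 74 = 642
Total weight:
5 + 3 = 8
Weighted average:
642 / 8 = 80.25

80.25


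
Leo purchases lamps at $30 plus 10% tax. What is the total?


Calculate the tax:
10% of $30 = $3
Add tax to price:
$30 + $3 = $33

$33


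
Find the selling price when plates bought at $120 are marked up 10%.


Calculate the markup amount:
10% of $120 = $12
Add to cost:
$120 + $12 = $132

$132


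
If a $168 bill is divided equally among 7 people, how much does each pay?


Total bill: $168
Number of people: 7
Each pays: $168 / 7 = $24

$24


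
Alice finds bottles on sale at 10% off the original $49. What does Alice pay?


Calculate the discount amount:
10% of $49 = $4.90
Subtract from original:
$49 - $4.90 = $44.10

$44.10


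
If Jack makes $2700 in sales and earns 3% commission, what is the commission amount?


Convert rate to decimal:
3% = 0.03
Multiply by sales:
$2700 x 0.03 = $81

$81


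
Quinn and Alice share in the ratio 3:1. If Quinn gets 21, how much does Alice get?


Find the multiplier:
21 / 3 = 7
Apply to Alice's share:
1 x 7 = 7

7


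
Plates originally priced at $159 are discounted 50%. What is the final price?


Calculate the discount amount:
50% of $159 = $79.50
Subtract from original:
$159 - $79.50 = $79.50

$79.50


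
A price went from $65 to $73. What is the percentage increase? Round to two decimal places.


Find the absolute change:
|73 - 65| = 8
Divide by original and multiply by 100:
8 / 65 x 100 = 12.3076...% ≈ 12.31%

12.31%


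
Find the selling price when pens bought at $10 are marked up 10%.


Calculate the markup amount:
10% of $10 = $1
Add to cost:
$10 + $1 = $11

$11


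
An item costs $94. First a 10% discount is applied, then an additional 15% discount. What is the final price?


First discount:
10% of $94 = $9.40
Price after first discount:
$94 - $9.40 = $84.60
Second discount:
15% of $84.60 = $12.69
Final price:
$84.60 - $12.69 = $71.91

$71.91


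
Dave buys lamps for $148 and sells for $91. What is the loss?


Selling price = $91
Cost price = $148
Loss = cost price - selling price:
Loss = $148 - $91 = $57

$57


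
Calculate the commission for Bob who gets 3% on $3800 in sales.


Convert rate to decimal:
3% = 0.03
Multiply by sales:
$3800 x 0.03 = $114

$114


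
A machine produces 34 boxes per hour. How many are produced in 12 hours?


Production rate: 34 boxes per hour
Time: 12 hours
Total: 34 x 12 = 408 boxes

408 boxes


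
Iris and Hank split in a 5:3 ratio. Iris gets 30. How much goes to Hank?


Find the multiplier:
30 / 5 = 6
Apply to Hank's share:
3 x 6 = 18

18


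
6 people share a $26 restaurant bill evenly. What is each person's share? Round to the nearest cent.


Total bill: $26
Number of people: 6
Each pays: $26 / 6 = $4.3333... ≈ $4.33

$4.33


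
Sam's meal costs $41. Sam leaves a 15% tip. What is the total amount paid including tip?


Calculate the tip:
15% of $41 = $6.15
Add tip to meal cost:
$41 + $6.15 = $47.15

$47.15


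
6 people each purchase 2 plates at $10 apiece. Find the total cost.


Cost per person:
2 x $10 = $20
Group total:
6 x $20 = $120

$120


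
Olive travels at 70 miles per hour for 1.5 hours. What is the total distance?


Use the formula: distance = speed x time
Speed = 70 mph, Time = 1.5 hours
70 x 1.5 = 105 miles

105 miles


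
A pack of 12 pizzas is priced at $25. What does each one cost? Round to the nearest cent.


Total cost: $25
Number of items: 12
Unit price: $25 / 12 = $2.0833... ≈ $2.08

$2.08


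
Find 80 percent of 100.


Convert percentage to decimal:
80% = 0.8
Multiply:
100 x 0.8 = 80

80


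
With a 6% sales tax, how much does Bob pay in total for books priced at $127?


Calculate the tax:
6% of $127 = $7.62
Add tax to price:
$127 + $7.62 = $134.62

$134.62


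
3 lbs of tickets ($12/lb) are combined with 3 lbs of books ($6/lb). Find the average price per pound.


Cost of tickets:
3 x $12 = $36
Cost of books:
3 x $6 = $18
Total cost: $36 + $18 = $54
Total weight: 6 lbs
Average: $54 / 6 = $9/lb

$9/lb


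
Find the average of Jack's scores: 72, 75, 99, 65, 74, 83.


Add the scores:
72 + 75 + 99 + 65 + 74 + 83 = 468
Divide by the number of tests:
468 / 6 = 78

78


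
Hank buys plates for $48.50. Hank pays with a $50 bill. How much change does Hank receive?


Start with the amount paid:
$50
Subtract the price:
$50 - $48.50 = $1.50

$1.50


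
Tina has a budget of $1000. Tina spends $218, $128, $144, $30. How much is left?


Add up expenses:
$218 + $128 + $144 + $30 = $520
Subtract from budget:
$1000 - $520 = $480

$480


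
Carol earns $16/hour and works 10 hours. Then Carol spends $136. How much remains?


Calculate earnings:
10 x $16 = $160
Subtract spending:
$160 - $136 = $24

$24


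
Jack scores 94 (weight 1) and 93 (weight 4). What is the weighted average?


Weighted sum:
1 x 94 + 4 x 93 = 466
Total weight:
1 + 4 = 5
Weighted average:
466 / 5 = 93.2

93.2


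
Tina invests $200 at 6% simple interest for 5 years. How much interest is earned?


Use the formula I = P x R x T / 100
P x R x T = 200 x 6 x 5 = 6000
I = 6000 / 100 = $60

$60


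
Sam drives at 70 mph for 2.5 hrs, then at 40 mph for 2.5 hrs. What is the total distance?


Leg 1 distance:
70 x 2.5 = 175 miles
Leg 2 distance:
40 x 2.5 = 100 miles
Total distance:
175 + 100 = 275 miles

275 miles


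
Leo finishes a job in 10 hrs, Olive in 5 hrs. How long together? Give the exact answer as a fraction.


Leo's rate: 1/10 of the job per hour
Olive's rate: 1/5 of the job per hour
Combined rate: 1/10 + 1/5 = 3/10 per hour
Time = 1 / (3/10) = 10/3 hours (≈ 3.33 hours)

10/3 hours


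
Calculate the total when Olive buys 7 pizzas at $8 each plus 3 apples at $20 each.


Cost of pizzas:
7 x $8 = $56
Cost of apples:
3 x $20 = $60
Add both:
$56 + $60 = $116

$116


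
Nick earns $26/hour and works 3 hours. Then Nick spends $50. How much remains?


Calculate earnings:
3 x $26 = $78
Subtract spending:
$78 - $50 = $28

$28


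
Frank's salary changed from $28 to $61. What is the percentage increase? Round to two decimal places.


Find the absolute change:
|61 - 28| = 33
Divide by original and multiply by 100:
33 / 28 x 100 = 117.8571...% ≈ 117.86%

117.86%


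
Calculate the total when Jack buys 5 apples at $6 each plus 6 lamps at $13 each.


Cost of apples:
5 x $6 = $30
Cost of lamps:
6 x $13 = $78
Add both:
$30 + $78 = $108

$108


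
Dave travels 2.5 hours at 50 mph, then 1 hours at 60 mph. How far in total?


Leg 1 distance:
50 x 2.5 = 125 miles
Leg 2 distance:
60 x 1 = 60 miles
Total distance:
125 + 60 = 185 miles

185 miles


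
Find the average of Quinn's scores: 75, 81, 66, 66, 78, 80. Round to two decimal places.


Add the scores:
75 + 81 + 66 + 66 + 78 + 80 = 446
Divide by the number of tests:
446 / 6 = 74.3333... ≈ 74.33

74.33


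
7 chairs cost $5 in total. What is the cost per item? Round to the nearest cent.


Total cost: $5
Number of items: 7
Unit price: $5 / 7 = $0.7142... ≈ $0.71

$0.71


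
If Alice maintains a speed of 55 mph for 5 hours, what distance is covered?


Use the formula: distance = speed x time
Speed = 55 mph, Time = 5 hours
55 x 5 = 275 miles

275 miles


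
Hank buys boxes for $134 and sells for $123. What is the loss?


Selling price = $123
Cost price = $134
Loss = cost price - selling price:
Loss = $134 - $123 = $11

$11


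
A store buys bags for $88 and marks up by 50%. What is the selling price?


Calculate the markup amount:
50% of $88 = $44
Add to cost:
$88 + $44 = $132

$132


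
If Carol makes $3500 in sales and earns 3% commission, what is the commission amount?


Convert rate to decimal:
3% = 0.03
Multiply by sales:
$3500 x 0.03 = $105

$105


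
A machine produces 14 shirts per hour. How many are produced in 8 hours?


Production rate: 14 shirts per hour
Time: 8 hours
Total: 14 x 8 = 112 shirts

112 shirts


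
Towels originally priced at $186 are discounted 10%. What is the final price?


Calculate the discount amount:
10% of $186 = $18.60
Subtract from original:
$186 - $18.60 = $167.40

$167.40


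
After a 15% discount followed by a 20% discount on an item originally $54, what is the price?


First discount:
15% of $54 = $8.10
Price after first discount:
$54 - $8.10 = $45.90
Second discount:
20% of $45.90 = $9.18
Final price:
$45.90 - $9.18 = $36.72

$36.72


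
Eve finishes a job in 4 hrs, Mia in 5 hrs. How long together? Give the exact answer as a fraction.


Eve's rate: 1/4 of the job per hour
Mia's rate: 1/5 of the job per hour
Combined rate: 1/4 + 1/5 = 9/20 per hour
Time = 1 / (9/20) = 20/9 hours (≈ 2.22 hours)

20/9 hours


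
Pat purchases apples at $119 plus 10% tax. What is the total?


Calculate the tax:
10% of $119 = $11.90
Add tax to price:
$119 + $11.90 = $130.90

$130.90


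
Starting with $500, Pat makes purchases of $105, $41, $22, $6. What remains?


Add up expenses:
$105 + $41 + $22 + $6 = $174
Subtract from budget:
$500 - $174 = $326

$326


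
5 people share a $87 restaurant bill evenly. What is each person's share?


Total bill: $87
Number of people: 5
Each pays: $87 / 5 = $17.40

$17.40


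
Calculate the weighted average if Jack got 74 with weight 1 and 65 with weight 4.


Weighted sum:
1 x 74 + 4 x 65 = 334
Total weight:
1 + 4 = 5
Weighted average:
334 / 5 = 66.8

66.8


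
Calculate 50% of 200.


Convert percentage to decimal:
50% = 0.5
Multiply:
200 x 0.5 = 100

100


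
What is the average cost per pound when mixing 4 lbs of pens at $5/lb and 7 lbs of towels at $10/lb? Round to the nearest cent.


Cost of pens:
4 x $5 = $20
Cost of towels:
7 x $10 = $70
Total cost: $20 + $70 = $90
Total weight: 11 lbs
Average: $90 / 11 = $8.1818... ≈ $8.18/lb

$8.18/lb


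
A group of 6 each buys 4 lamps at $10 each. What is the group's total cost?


Cost per person:
4 x $10 = $40
Group total:
6 x $40 = $240

$240


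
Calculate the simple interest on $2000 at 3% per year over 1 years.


Use the formula I = P x R x T / 100
P x R x T = 2000 x 3 x 1 = 6000
I = 6000 / 100 = $60

$60


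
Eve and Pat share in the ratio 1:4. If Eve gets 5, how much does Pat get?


Find the multiplier:
5 / 1 = 5
Apply to Pat's share:
4 x 5 = 20

20


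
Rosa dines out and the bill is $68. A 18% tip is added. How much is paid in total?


Calculate the tip:
18% of $68 = $12.24
Add tip to meal cost:
$68 + $12.24 = $80.24

$80.24


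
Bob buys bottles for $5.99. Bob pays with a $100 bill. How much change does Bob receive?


Start with the amount paid:
$100
Subtract the price:
$100 - $5.99 = $94.01

$94.01


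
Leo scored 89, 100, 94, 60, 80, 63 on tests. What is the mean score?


Add the scores:
89 + 100 + 94 + 60 + 80 + 63 = 486
Divide by the number of tests:
486 / 6 = 81

81


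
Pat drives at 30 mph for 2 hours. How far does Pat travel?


Use the formula: distance = speed x time
Speed = 30 mph, Time = 2 hours
30 x 2 = 60 miles

60 miles


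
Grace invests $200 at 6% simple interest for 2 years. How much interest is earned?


Use the formula I = P x R x T / 100
P x R x T = 200 x 6 x 2 = 2400
I = 2400 / 100 = $24

$24


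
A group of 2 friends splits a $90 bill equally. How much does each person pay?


Total bill: $90
Number of people: 2
Each pays: $90 / 2 = $45

$45


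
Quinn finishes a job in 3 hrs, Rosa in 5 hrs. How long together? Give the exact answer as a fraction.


Quinn's rate: 1/3 of the job per hour
Rosa's rate: 1/5 of the job per hour
Combined rate: 1/3 + 1/5 = 8/15 per hour
Time = 1 / (8/15) = 15/8 hours (≈ 1.88 hours)

15/8 hours


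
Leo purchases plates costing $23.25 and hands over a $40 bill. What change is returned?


Start with the amount paid:
$40
Subtract the price:
$40 - $23.25 = $16.75

$16.75


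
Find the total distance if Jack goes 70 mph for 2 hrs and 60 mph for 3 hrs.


Leg 1 distance:
70 x 2 = 140 miles
Leg 2 distance:
60 x 3 = 180 miles
Total distance:
140 + 180 = 320 miles

320 miles


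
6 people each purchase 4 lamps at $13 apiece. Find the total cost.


Cost per person:
4 x $13 = $52
Group total:
6 x $52 = $312

$312


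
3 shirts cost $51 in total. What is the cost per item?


Total cost: $51
Number of items: 3
Unit price: $51 / 3 = $17

$17


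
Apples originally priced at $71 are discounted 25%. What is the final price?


Calculate the discount amount:
25% of $71 = $17.75
Subtract from original:
$71 - $17.75 = $53.25

$53.25


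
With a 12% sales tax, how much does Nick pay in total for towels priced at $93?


Calculate the tax:
12% of $93 = $11.16
Add tax to price:
$93 + $11.16 = $104.16

$104.16


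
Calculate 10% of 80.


Convert percentage to decimal:
10% = 0.1
Multiply:
80 x 0.1 = 8

8


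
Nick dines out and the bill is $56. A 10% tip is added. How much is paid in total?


Calculate the tip:
10% of $56 = $5.60
Add tip to meal cost:
$56 + $5.60 = $61.60

$61.60


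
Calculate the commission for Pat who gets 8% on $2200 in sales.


Convert rate to decimal:
8% = 0.08
Multiply by sales:
$2200 x 0.08 = $176

$176


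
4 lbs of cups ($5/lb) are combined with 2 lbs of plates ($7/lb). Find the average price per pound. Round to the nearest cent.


Cost of cups:
4 x $5 = $20
Cost of plates:
2 x $7 = $14
Total cost: $20 + $14 = $34
Total weight: 6 lbs
Average: $34 / 6 = $5.6666... ≈ $5.67/lb

$5.67/lb


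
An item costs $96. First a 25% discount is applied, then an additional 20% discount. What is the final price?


First discount:
25% of $96 = $24
Price after first discount:
$96 - $24 = $72
Second discount:
20% of $72 = $14.40
Final price:
$72 - $14.40 = $57.60

$57.60


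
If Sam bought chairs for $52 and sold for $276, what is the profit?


Selling price = $276
Cost price = $52
Profit = selling price - cost price:
Profit = $276 - $52 = $224

$224


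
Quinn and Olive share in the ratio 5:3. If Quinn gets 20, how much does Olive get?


Find the multiplier:
20 / 5 = 4
Apply to Olive's share:
3 x 4 = 12

12


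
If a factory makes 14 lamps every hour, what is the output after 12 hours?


Production rate: 14 lamps per hour
Time: 12 hours
Total: 14 x 12 = 168 lamps

168 lamps


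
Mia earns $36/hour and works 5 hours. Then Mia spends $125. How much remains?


Calculate earnings:
5 x $36 = $180
Subtract spending:
$180 - $125 = $55

$55


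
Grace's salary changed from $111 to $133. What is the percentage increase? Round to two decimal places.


Find the absolute change:
|133 - 111| = 22
Divide by original and multiply by 100:
22 / 111 x 100 = 19.8198...% ≈ 19.82%

19.82%


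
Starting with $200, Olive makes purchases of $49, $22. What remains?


Add up expenses:
$49 + $22 = $71
Subtract from budget:
$200 - $71 = $129

$129


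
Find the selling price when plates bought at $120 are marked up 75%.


Calculate the markup amount:
75% of $120 = $90
Add to cost:
$120 + $90 = $210

$210


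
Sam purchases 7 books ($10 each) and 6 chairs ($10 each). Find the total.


Cost of books:
7 x $10 = $70
Cost of chairs:
6 x $10 = $60
Add both:
$70 + $60 = $130

$130


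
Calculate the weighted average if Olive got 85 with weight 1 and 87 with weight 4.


Weighted sum:
1 x 85 + 4 x 87 = 433
Total weight:
1 + 4 = 5
Weighted average:
433 / 5 = 86.6

86.6


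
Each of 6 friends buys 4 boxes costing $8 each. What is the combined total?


Cost per person:
4 x $8 = $32
Group total:
6 x $32 = $192

$192


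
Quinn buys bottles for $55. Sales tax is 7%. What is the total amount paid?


Calculate the tax:
7% of $55 = $3.85
Add tax to price:
$55 + $3.85 = $58.85

$58.85


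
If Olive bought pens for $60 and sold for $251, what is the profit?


Selling price = $251
Cost price = $60
Profit = selling price - cost price:
Profit = $251 - $60 = $191

$191


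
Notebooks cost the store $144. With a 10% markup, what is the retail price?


Calculate the markup amount:
10% of $144 = $14.40
Add to cost:
$144 + $14.40 = $158.40

$158.40


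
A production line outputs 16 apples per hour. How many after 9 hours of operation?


Production rate: 16 apples per hour
Time: 9 hours
Total: 16 x 9 = 144 apples

144 apples


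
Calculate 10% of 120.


Convert percentage to decimal:
10% = 0.1
Multiply:
120 x 0.1 = 12

12


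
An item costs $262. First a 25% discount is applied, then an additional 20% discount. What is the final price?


First discount:
25% of $262 = $65.50
Price after first discount:
$262 - $65.50 = $196.50
Second discount:
20% of $196.50 = $39.30
Final price:
$196.50 - $39.30 = $157.20

$157.20


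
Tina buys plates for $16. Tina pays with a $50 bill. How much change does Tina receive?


Start with the amount paid:
$50
Subtract the price:
$50 - $16 = $34

$34


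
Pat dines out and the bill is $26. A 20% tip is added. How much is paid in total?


Calculate the tip:
20% of $26 = $5.20
Add tip to meal cost:
$26 + $5.20 = $31.20

$31.20


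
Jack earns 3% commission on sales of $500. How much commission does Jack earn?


Convert rate to decimal:
3% = 0.03
Multiply by sales:
$500 x 0.03 = $15

$15


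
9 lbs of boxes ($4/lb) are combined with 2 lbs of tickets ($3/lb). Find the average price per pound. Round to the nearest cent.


Cost of boxes:
9 x $4 = $36
Cost of tickets:
2 x $3 = $6
Total cost: $36 + $6 = $42
Total weight: 11 lbs
Average: $42 / 11 = $3.8181... ≈ $3.82/lb

$3.82/lb


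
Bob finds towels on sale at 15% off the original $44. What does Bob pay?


Calculate the discount amount:
15% of $44 = $6.60
Subtract from original:
$44 - $6.60 = $37.40

$37.40


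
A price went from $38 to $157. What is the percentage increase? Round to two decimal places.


Find the absolute change:
|157 - 38| = 119
Divide by original and multiply by 100:
119 / 38 x 100 = 313.1578...% ≈ 313.16%

313.16%


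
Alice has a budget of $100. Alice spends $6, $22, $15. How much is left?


Add up expenses:
$6 + $22 + $15 = $43
Subtract from budget:
$100 - $43 = $57

$57


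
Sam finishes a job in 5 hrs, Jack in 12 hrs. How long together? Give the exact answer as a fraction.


Sam's rate: 1/5 of the job per hour
Jack's rate: 1/12 of the job per hour
Combined rate: 1/5 + 1/12 = 17/60 per hour
Time = 1 / (17/60) = 60/17 hours (≈ 3.53 hours)

60/17 hours


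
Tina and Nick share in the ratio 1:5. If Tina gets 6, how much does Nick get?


Find the multiplier:
6 / 1 = 6
Apply to Nick's share:
5 x 6 = 30

30


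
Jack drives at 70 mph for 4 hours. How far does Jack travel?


Use the formula: distance = speed x time
Speed = 70 mph, Time = 4 hours
70 x 4 = 280 miles

280 miles


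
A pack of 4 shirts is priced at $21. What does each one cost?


Total cost: $21
Number of items: 4
Unit price: $21 / 4 = $5.25

$5.25


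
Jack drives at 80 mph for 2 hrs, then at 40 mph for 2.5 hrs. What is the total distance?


Leg 1 distance:
80 x 2 = 160 miles
Leg 2 distance:
40 x 2.5 = 100 miles
Total distance:
160 + 100 = 260 miles

260 miles


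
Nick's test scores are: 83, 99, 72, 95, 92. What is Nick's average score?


Add the scores:
83 + 99 + 72 + 95 + 92 = 441
Divide by the number of tests:
441 / 5 = 88.2

88.2


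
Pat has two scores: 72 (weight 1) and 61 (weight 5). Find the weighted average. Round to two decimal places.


Weighted sum:
1 x 72 + 5 x 61 = 377
Total weight:
1 + 5 = 6
Weighted average:
377 / 6 = 62.8333... ≈ 62.83

62.83


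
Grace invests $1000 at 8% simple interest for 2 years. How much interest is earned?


Use the formula I = P x R x T / 100
P x R x T = 1000 x 8 x 2 = 16000
I = 16000 / 100 = $160

$160


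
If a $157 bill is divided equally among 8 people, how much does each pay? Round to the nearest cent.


Total bill: $157
Number of people: 8
Each pays: $157 / 8 = $19.625 ≈ $19.63

$19.63


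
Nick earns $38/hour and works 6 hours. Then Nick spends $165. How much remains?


Calculate earnings:
6 x $38 = $228
Subtract spending:
$228 - $165 = $63

$63


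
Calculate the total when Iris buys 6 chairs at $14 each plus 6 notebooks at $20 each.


Cost of chairs:
6 x $14 = $84
Cost of notebooks:
6 x $20 = $120
Add both:
$84 + $120 = $204

$204


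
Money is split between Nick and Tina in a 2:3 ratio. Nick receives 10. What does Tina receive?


Find the multiplier:
10 / 2 = 5
Apply to Tina's share:
3 x 5 = 15

15


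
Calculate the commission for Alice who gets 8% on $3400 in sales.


Convert rate to decimal:
8% = 0.08
Multiply by sales:
$3400 x 0.08 = $272

$272


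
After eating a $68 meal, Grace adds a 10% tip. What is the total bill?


Calculate the tip:
10% of $68 = $6.80
Add tip to meal cost:
$68 + $6.80 = $74.80

$74.80


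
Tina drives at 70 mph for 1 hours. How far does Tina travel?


Use the formula: distance = speed x time
Speed = 70 mph, Time = 1 hours
70 x 1 = 70 miles

70 miles


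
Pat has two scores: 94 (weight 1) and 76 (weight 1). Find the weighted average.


Weighted sum:
1 x 94 + 1 x 76 = 170
Total weight:
1 + 1 = 2
Weighted average:
170 / 2 = 85

85


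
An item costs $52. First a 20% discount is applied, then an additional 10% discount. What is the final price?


First discount:
20% of $52 = $10.40
Price after first discount:
$52 - $10.40 = $41.60
Second discount:
10% of $41.60 = $4.16
Final price:
$41.60 - $4.16 = $37.44

$37.44


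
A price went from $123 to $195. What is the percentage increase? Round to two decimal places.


Find the absolute change:
|195 - 123| = 72
Divide by original and multiply by 100:
72 / 123 x 100 = 58.5365...% ≈ 58.54%

58.54%


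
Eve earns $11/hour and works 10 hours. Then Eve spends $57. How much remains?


Calculate earnings:
10 x $11 = $110
Subtract spending:
$110 - $57 = $53

$53


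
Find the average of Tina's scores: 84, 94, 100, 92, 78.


Add the scores:
84 + 94 + 100 + 92 + 78 = 448
Divide by the number of tests:
448 / 5 = 89.6

89.6


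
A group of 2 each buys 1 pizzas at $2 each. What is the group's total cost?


Cost per person:
1 x $2 = $2
Group total:
2 x $2 = $4

$4


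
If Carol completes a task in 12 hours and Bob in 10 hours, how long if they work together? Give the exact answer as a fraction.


Carol's rate: 1/12 of the job per hour
Bob's rate: 1/10 of the job per hour
Combined rate: 1/12 + 1/10 = 11/60 per hour
Time = 1 / (11/60) = 60/11 hours (≈ 5.45 hours)

60/11 hours


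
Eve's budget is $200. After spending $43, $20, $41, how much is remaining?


Add up expenses:
$43 + $20 + $41 = $104
Subtract from budget:
$200 - $104 = $96

$96


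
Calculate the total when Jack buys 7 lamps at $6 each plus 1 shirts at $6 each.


Cost of lamps:
7 x $6 = $42
Cost of shirts:
1 x $6 = $6
Add both:
$42 + $6 = $48

$48


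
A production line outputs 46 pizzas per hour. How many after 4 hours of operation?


Production rate: 46 pizzas per hour
Time: 4 hours
Total: 46 x 4 = 184 pizzas

184 pizzas


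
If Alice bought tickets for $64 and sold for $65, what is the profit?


Selling price = $65
Cost price = $64
Profit = selling price - cost price:
Profit = $65 - $64 = $1

$1


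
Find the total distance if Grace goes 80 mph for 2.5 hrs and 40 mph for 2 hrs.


Leg 1 distance:
80 x 2.5 = 200 miles
Leg 2 distance:
40 x 2 = 80 miles
Total distance:
200 + 80 = 280 miles

280 miles


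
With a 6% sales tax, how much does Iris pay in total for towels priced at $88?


Calculate the tax:
6% of $88 = $5.28
Add tax to price:
$88 + $5.28 = $93.28

$93.28


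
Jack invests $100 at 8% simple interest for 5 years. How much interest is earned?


Use the formula I = P x R x T / 100
P x R x T = 100 x 8 x 5 = 4000
I = 4000 / 100 = $40

$40


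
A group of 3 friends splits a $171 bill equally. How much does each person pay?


Total bill: $171
Number of people: 3
Each pays: $171 / 3 = $57

$57


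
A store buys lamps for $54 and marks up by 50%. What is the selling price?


Calculate the markup amount:
50% of $54 = $27
Add to cost:
$54 + $27 = $81

$81


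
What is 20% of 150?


Convert percentage to decimal:
20% = 0.2
Multiply:
150 x 0.2 = 30

30


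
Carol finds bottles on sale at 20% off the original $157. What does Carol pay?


Calculate the discount amount:
20% of $157 = $31.40
Subtract from original:
$157 - $31.40 = $125.60

$125.60


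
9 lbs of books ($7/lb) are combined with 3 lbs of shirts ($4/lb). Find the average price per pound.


Cost of books:
9 x $7 = $63
Cost of shirts:
3 x $4 = $12
Total cost: $63 + $12 = $75
Total weight: 12 lbs
Average: $75 / 12 = $6.25/lb

$6.25/lb


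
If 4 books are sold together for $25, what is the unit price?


Total cost: $25
Number of items: 4
Unit price: $25 / 4 = $6.25

$6.25


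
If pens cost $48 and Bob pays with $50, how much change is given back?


Start with the amount paid:
$50
Subtract the price:
$50 - $48 = $2

$2


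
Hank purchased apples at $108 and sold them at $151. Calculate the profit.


Selling price = $151
Cost price = $108
Profit = selling price - cost price:
Profit = $151 - $108 = $43

$43


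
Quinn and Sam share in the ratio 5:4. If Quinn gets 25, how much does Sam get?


Find the multiplier:
25 / 5 = 5
Apply to Sam's share:
4 x 5 = 20

20


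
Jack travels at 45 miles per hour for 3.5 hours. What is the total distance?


Use the formula: distance = speed x time
Speed = 45 mph, Time = 3.5 hours
45 x 3.5 = 157.5 miles

157.5 miles
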